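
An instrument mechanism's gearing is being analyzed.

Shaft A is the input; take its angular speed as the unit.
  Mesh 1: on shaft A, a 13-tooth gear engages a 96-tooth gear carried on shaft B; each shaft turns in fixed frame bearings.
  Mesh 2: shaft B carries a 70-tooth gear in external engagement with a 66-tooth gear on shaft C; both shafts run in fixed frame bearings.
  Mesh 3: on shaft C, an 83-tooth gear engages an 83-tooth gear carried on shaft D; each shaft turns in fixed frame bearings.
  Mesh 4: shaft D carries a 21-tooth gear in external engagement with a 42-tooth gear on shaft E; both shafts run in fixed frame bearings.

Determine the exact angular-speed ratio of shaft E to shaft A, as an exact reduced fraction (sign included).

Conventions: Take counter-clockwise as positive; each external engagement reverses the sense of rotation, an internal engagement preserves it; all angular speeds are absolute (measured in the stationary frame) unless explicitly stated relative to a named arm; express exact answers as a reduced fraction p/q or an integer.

class = fixed-axis compound train [4 meshes; 4 ratios multiply, 4 sense flips]
mesh 1 [13T→96T]: running ratio 13/96, sense −
mesh 2 [70T→66T]: running ratio 455/3168, sense +
mesh 3 [83T→83T]: running ratio 455/3168, sense −
mesh 4 [21T→42T]: running ratio 455/6336, sense +
ω_out/ω_in = 455/6336

455/6336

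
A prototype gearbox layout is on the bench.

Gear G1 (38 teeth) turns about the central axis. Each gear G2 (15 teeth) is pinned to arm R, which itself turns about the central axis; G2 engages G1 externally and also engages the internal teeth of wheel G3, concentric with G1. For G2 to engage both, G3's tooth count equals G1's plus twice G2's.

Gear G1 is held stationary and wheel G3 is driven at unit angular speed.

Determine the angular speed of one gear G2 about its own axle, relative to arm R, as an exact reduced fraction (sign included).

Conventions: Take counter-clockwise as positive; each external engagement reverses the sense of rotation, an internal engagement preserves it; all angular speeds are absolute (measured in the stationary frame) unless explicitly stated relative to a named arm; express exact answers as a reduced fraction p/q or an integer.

planetary set (38T centre, 15T on arm, 68T internal) — Willis relation
ring teeth: 38 + 2·15 = 68
38(ω_sun−ω_arm) = −68(ω_ring−ω_arm),  ω_sun = 0, ω_ring = 1
38(0−ω_arm) = −68(1−ω_arm)  ⇒  106·ω_arm = 68  ⇒  ω_arm = 34/53
sun–planet mesh: 38·(0−34/53) = −15·(ω_p−ω_arm)  ⇒  ω_p−ω_arm = 1292/795
exact speed ratio = 1292/795

1292/795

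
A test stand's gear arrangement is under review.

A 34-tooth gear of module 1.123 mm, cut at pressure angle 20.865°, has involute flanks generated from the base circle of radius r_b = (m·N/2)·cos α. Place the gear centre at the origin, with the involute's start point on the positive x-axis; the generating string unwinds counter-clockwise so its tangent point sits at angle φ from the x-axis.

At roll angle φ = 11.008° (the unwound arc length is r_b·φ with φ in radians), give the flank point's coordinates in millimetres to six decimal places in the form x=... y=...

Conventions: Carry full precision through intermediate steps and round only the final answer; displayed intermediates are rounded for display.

x=18.165263 y=0.042015

single-mesh involute tooth geometry (34T wheel at module 1.123)
pitch radius r_p = m·N/2 = 1.123·34/2 = 19.091000
base radius r_b = r_p·cos α = 19.091000·cos 20.865° = 17.839055
roll angle φ = 11.008° = 0.19212584 rad
x = r_b·(cos φ + φ·sin φ) = 18.165263
y = r_b·(sin φ − φ·cos φ) = 0.042015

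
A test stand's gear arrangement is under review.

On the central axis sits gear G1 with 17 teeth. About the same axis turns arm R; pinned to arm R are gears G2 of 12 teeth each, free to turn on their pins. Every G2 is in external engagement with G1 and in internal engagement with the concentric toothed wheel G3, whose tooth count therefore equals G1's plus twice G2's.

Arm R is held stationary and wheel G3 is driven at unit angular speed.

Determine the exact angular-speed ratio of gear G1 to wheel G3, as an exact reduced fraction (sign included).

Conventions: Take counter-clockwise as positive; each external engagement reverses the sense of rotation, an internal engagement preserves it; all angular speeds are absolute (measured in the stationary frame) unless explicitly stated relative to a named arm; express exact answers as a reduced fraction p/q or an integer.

-41/17

planetary set (17T centre, 12T on arm, 41T internal) — Willis relation
ring teeth: 17 + 2·12 = 41
17(ω_sun−ω_arm) = −41(ω_ring−ω_arm),  ω_arm = 0, ω_ring = 1
ω_sun = 0 − (41/17)(1−0) = -41/17
ω_out/ω_in = -41/17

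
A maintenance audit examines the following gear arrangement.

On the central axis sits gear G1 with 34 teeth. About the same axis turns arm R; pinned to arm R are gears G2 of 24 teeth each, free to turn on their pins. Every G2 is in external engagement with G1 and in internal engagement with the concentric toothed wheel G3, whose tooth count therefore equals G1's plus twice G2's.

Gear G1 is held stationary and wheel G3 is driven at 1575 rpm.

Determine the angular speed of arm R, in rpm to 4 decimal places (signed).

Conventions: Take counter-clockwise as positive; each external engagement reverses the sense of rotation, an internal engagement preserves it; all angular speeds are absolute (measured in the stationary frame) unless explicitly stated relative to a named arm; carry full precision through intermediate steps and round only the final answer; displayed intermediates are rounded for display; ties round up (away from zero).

+1113.3621 rpm

topology: planetary set — G1 34T / G2 24T / G3 82T, arm = carrier (Willis)
normalise by the input: solve with ω_ring = 1, then scale by 1575 rpm
ring teeth: 34 + 2·24 = 82
34(ω_sun−ω_arm) = −82(ω_ring−ω_arm),  ω_sun = 0, ω_ring = 1
34(0−ω_arm) = −82(1−ω_arm)  ⇒  116·ω_arm = 82  ⇒  ω_arm = 41/58
scale: ω_arm = 41/58 × 1575 rpm = +1113.3621 rpm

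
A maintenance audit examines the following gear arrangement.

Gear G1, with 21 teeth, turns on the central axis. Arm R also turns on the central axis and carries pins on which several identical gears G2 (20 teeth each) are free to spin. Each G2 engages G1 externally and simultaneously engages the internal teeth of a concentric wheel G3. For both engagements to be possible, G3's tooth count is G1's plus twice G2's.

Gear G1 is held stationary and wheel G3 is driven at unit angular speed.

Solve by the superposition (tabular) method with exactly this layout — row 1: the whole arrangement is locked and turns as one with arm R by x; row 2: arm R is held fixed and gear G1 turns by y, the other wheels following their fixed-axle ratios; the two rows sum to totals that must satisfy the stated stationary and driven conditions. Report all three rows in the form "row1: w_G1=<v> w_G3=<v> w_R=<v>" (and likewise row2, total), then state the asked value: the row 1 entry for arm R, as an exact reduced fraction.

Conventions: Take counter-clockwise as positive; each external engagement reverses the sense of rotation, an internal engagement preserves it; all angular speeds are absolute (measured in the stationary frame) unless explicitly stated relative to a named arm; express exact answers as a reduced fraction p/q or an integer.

class = planetary set [G3 = 21+2·20 = 61; Willis about the carrier]
row 1: whole set turns with the arm by x
row 2 (arm held, sun turns y): ω_ring = −(21/61)·y, ω_arm = 0
boundary: total ω_sun = x + y = 0 and total ω_ring = x − (21/61)·y = 1  ⇒  y = -61/82, x = 61/82
row 2 ring = −(21/61)·(-61/82) = 21/82
totals (row 1 + row 2): sun 61/82 + (-61/82) = 0, ring 61/82 + 21/82 = 1, arm 61/82 + 0 = 61/82
asked cell (row1, arm) = 61/82

row1: w_G1=61/82 w_G3=61/82 w_R=61/82
row2: w_G1=-61/82 w_G3=21/82 w_R=0
total: w_G1=0 w_G3=1 w_R=61/82
asked value: 61/82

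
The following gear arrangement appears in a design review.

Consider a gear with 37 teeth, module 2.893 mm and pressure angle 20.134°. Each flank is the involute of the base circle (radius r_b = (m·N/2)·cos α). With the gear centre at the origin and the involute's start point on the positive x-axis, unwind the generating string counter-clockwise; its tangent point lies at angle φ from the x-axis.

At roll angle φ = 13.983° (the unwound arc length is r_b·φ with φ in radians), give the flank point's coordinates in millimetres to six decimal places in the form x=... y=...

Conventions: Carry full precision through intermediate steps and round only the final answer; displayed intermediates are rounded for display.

x=51.724106 y=0.242024

topology: single-mesh involute geometry — m = 2.893, N = 37
pitch radius r_p = m·N/2 = 2.893·37/2 = 53.520500
base radius r_b = r_p·cos α = 53.520500·cos 20.134° = 50.249871
roll angle φ = 13.983° = 0.24404939 rad
x = r_b·(cos φ + φ·sin φ) = 51.724106
y = r_b·(sin φ − φ·cos φ) = 0.242024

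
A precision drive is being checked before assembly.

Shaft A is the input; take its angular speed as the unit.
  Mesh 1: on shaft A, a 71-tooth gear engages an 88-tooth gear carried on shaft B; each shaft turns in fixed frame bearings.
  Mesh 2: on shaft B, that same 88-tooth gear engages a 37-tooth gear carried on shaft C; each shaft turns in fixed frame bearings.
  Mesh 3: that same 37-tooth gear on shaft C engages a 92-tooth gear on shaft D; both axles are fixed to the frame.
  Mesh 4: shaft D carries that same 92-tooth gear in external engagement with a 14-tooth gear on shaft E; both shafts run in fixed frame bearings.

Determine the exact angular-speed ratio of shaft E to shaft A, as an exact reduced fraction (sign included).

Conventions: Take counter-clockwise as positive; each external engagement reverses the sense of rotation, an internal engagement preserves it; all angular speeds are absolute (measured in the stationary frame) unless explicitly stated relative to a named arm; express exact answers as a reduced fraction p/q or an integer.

class = fixed-axis compound train [4 meshes; 4 ratios multiply, 4 sense flips]
mesh 1 [71T→88T]: running ratio 71/88, sense −
mesh 2 [88T→37T]: running ratio 71/37, sense +
mesh 3 [37T→92T]: running ratio 71/92, sense −
mesh 4 [92T→14T]: running ratio 71/14, sense +
ω_out/ω_in = 71/14

71/14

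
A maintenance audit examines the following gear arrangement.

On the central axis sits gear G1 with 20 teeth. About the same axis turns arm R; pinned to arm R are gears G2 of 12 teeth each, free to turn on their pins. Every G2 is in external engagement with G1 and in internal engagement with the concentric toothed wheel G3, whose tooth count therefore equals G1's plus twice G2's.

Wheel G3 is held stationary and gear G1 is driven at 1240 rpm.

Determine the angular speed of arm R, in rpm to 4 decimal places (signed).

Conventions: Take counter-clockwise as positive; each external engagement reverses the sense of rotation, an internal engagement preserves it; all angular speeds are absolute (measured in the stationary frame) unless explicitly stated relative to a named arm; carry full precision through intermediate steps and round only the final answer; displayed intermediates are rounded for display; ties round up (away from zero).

recognized (axles ride arm R): planetary set, 20/12/44 teeth
normalise by the input: solve with ω_sun = 1, then scale by 1240 rpm
ring teeth: 20 + 2·12 = 44
20(ω_sun−ω_arm) = −44(ω_ring−ω_arm),  ω_ring = 0, ω_sun = 1
20(1−ω_arm) = −44(0−ω_arm)  ⇒  64·ω_arm = 20  ⇒  ω_arm = 5/16
scale: ω_arm = 5/16 × 1240 rpm = +387.5000 rpm

+387.5000 rpm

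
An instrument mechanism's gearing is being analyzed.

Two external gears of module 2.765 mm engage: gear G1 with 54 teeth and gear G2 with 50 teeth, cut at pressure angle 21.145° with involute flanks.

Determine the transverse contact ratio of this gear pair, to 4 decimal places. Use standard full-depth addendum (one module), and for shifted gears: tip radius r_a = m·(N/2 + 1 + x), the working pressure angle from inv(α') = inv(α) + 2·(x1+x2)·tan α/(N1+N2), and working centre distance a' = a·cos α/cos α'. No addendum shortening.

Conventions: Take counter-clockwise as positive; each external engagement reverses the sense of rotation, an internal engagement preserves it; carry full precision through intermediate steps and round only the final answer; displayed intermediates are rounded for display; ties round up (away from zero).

single-mesh involute tooth geometry (54T engaging 50T at module 2.765)
base radii: r_b1 = 69.628517, r_b2 = 64.470849
tip radii: r_a1 = 77.420000, r_a2 = 71.890000
no profile shift: α' = α, a' = a
action lengths: √(r_a1²−r_b1²) = 33.848576, √(r_a2²−r_b2²) = 31.806945
base pitch p_b = π·m·cos α = 8.101646
CR = (33.848576 + 31.806945 − 143.780000·sin 21.14500°)/8.101646 = 1.702104
contact ratio ≈ 1.7021

1.7021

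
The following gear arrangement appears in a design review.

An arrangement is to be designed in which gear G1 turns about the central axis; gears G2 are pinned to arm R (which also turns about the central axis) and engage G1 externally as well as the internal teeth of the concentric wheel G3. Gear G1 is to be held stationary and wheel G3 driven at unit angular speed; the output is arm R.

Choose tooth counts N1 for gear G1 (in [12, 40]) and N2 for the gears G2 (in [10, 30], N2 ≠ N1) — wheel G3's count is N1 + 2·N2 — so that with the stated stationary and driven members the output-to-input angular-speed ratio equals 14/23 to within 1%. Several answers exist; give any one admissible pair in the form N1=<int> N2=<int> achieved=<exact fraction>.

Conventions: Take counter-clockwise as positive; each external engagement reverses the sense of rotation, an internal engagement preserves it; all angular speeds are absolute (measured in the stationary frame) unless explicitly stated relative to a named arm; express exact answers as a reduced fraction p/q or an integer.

class = planetary set [ratio 14/23 wanted; Willis about the carrier]
Willis with ω_sun = 0: ω_arm/ω_ring = N3/(N1+N3); set equal to 14/23  ⇒  N3/N1 = (14/23)/(1 − 14/23) = 14/9
N3 = N1 + 2·N2  ⇒  N2/N1 = (N3/N1 − 1)/2 = (14/9 − 1)/2 = 5/18
smallest multiple with N1 ≥ 12 and N2 ≥ 10: k = 2  ⇒  N1 = 2·18 = 36, N2 = 2·5 = 10 (N1 ≤ 40, N2 ≤ 30, N2 ≠ N1 ✓), N3 = 36 + 2·10 = 56
check: N3/(N1+N3) with N1 = 36, N3 = 56 gives 14/23; |achieved − target| = 0 ≤ 7/1150 ✓

N1=36 N2=10 achieved=14/23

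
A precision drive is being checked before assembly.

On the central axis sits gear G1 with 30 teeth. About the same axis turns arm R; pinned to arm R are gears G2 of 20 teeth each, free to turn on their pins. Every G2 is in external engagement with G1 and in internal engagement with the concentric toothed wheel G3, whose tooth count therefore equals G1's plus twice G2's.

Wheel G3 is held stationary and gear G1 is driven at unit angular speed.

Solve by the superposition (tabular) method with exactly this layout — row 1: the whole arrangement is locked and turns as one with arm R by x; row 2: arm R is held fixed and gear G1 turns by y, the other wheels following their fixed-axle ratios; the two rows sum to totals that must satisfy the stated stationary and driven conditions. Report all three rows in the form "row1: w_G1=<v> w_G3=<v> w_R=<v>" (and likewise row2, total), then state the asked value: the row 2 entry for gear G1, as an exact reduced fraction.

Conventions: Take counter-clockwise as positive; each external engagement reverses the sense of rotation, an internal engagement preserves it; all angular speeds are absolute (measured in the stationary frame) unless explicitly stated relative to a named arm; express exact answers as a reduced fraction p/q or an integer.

topology: planetary set — G1 30T / G2 20T / G3 70T, arm = carrier (Willis)
row 1: whole set turns with the arm by x
superposition row 2 [arm held]: sun y, ring −(30/70)·y, arm 0
boundary: total ω_ring = x − (30/70)·y = 0 and total ω_sun = x + y = 1  ⇒  y = 7/10, x = 3/10
row 2 ring = −(30/70)·7/10 = -3/10
totals (row 1 + row 2): sun 3/10 + 7/10 = 1, ring 3/10 + (-3/10) = 0, arm 3/10 + 0 = 3/10
asked cell (row2, sun) = 7/10

row1: w_G1=3/10 w_G3=3/10 w_R=3/10
row2: w_G1=7/10 w_G3=-3/10 w_R=0
total: w_G1=1 w_G3=0 w_R=3/10
asked value: 7/10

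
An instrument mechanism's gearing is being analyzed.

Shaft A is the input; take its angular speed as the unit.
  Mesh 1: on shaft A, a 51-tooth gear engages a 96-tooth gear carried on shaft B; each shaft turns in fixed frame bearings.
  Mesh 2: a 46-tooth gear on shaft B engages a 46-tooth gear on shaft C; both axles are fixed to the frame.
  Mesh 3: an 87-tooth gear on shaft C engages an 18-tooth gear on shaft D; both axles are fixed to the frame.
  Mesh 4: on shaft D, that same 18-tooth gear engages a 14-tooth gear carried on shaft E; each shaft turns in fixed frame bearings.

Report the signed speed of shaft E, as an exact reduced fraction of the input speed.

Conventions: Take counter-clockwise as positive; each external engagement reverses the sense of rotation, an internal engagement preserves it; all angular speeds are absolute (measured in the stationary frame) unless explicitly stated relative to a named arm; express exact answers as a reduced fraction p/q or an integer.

4-mesh fixed-axis compound train (all bearings frame-fixed)
mesh 1 [51T→96T]: |ω|/ω_in = 1×51/96 = 17/32, sense flips to −
mesh 2 [46T→46T]: |ω|/ω_in = (17/32)×46/46 = 17/32, sense flips to +
mesh 3 [87T→18T]: |ω|/ω_in = (17/32)×87/18 = 493/192, sense flips to −
mesh 4 [18T→14T]: |ω|/ω_in = (493/192)×18/14 = 1479/448, sense flips to +
signed output speed (× input speed) = 1479/448

1479/448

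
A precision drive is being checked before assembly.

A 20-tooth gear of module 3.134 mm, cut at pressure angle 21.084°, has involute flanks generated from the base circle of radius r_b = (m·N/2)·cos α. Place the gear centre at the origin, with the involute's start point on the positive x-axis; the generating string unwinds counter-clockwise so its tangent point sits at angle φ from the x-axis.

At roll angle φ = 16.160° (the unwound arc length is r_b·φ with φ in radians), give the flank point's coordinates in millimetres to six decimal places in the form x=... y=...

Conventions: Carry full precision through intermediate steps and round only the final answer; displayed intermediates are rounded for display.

x=30.381974 y=0.216961

single-mesh involute tooth geometry (20T wheel at module 3.134)
pitch radius r_p = m·N/2 = 3.134·20/2 = 31.340000
base radius r_b = r_p·cos α = 31.340000·cos 21.084° = 29.241913
roll angle φ = 16.160° = 0.28204521 rad
x = r_b·(cos φ + φ·sin φ) = 30.381974
y = r_b·(sin φ − φ·cos φ) = 0.216961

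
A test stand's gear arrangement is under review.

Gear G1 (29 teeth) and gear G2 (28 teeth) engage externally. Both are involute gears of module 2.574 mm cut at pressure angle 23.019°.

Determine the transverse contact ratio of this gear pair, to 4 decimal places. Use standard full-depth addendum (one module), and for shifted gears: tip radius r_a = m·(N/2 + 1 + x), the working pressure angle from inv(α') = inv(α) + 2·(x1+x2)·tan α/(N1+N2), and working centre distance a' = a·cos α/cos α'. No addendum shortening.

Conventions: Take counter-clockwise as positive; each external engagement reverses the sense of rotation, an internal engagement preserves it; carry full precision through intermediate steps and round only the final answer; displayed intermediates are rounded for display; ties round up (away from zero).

single-mesh involute tooth geometry (29T engaging 28T at module 2.574)
base radii: r_b1 = 34.351165, r_b2 = 33.166642
tip radii: r_a1 = 39.897000, r_a2 = 38.610000
no profile shift: α' = α, a' = a
action lengths: √(r_a1²−r_b1²) = 20.292070, √(r_a2²−r_b2²) = 19.766284
base pitch p_b = π·m·cos α = 7.442577
CR = (20.292070 + 19.766284 − 73.359000·sin 23.01900°)/7.442577 = 1.528008
contact ratio ≈ 1.5280

1.5280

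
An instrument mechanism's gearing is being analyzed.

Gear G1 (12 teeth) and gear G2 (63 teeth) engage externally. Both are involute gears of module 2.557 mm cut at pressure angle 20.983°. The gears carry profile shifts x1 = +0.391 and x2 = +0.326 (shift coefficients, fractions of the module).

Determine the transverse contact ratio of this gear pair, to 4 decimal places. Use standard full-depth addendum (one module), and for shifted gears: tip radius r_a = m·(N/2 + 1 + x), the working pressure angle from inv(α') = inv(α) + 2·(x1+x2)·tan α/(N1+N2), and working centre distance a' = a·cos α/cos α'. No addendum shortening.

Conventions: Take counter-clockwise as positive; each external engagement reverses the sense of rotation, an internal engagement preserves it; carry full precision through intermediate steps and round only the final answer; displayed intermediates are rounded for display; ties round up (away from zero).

1.4254

single-mesh involute tooth geometry (12T engaging 63T at module 2.557)
base radii: r_b1 = 14.324622, r_b2 = 75.204263
tip radii: r_a1 = 18.898787, r_a2 = 83.936082
inv(α') = inv(20.983°) + 2·(+0.391+0.326)·tan α/(12+63) = 0.02463418  ⇒  α' = 23.49217°
a' = a·cos α / cos α' = 95.8875·cos 20.983°/cos 23.49217° = 97.620178
action lengths: √(r_a1²−r_b1²) = 12.327586, √(r_a2²−r_b2²) = 37.277133
base pitch p_b = π·m·cos α = 7.500354
CR = (12.327586 + 37.277133 − 97.620178·sin 23.49217°)/7.500354 = 1.425398
contact ratio ≈ 1.4254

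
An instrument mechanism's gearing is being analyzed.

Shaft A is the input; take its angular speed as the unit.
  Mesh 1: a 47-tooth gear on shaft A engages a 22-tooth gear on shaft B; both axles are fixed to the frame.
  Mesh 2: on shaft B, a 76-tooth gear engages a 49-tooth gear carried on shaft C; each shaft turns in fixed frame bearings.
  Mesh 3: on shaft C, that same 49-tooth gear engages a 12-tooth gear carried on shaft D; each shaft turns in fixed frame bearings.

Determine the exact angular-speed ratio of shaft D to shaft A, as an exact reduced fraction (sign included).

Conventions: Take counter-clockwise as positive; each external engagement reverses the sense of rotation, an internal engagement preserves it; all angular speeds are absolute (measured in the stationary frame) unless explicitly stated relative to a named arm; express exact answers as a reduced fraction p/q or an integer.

class = fixed-axis compound train [3 meshes; 3 ratios multiply, 3 sense flips]
mesh 1 [47T→22T]: running ratio 47/22, sense −
mesh 2 [76T→49T]: running ratio 1786/539, sense +
mesh 3 [49T→12T]: running ratio 893/66, sense −
ω_out/ω_in = -893/66

-893/66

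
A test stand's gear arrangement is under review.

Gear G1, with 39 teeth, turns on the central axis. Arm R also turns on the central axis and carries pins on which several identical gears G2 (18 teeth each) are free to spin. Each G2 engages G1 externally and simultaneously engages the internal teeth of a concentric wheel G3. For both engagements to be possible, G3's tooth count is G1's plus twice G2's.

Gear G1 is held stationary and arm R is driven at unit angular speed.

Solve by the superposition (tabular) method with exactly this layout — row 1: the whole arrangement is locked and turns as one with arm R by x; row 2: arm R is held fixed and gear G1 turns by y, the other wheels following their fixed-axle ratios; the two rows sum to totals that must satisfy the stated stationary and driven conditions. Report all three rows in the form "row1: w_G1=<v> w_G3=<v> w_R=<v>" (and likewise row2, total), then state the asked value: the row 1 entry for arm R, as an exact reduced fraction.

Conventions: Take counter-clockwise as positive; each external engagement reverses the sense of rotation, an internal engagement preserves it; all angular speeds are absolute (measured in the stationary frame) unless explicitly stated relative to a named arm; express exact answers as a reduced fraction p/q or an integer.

class = planetary set [G3 = 39+2·18 = 75; Willis about the carrier]
row 1 — lock + rotate with arm: ω_sun = ω_ring = ω_arm = x
row 2 — arm fixed, fixed-axis ratios: sun y, ring −(39/75)·y, arm 0
boundary: total ω_sun = x + y = 0 and total ω_arm = x = 1  ⇒  y = -1, x = 1
row 2 ring = −(39/75)·(-1) = 13/25
totals (row 1 + row 2): sun 1 + (-1) = 0, ring 1 + 13/25 = 38/25, arm 1 + 0 = 1
asked cell (row1, arm) = 1

row1: w_G1=1 w_G3=1 w_R=1
row2: w_G1=-1 w_G3=13/25 w_R=0
total: w_G1=0 w_G3=38/25 w_R=1
asked value: 1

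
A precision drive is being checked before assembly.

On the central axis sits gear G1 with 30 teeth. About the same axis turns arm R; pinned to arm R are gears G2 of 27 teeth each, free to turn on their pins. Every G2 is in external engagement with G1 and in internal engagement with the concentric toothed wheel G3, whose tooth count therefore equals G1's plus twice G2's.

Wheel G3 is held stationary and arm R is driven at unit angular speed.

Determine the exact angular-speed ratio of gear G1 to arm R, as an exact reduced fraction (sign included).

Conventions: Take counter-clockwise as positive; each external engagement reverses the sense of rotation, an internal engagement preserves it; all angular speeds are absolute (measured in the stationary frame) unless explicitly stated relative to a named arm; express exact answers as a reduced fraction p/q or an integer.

planetary set (30T centre, 27T on arm, 84T internal) — Willis relation
ring teeth: 30 + 2·27 = 84
30(ω_sun−ω_arm) = −84(ω_ring−ω_arm),  ω_ring = 0, ω_arm = 1
ω_sun = 1 − (84/30)(0−1) = 19/5
ω_out/ω_in = 19/5

19/5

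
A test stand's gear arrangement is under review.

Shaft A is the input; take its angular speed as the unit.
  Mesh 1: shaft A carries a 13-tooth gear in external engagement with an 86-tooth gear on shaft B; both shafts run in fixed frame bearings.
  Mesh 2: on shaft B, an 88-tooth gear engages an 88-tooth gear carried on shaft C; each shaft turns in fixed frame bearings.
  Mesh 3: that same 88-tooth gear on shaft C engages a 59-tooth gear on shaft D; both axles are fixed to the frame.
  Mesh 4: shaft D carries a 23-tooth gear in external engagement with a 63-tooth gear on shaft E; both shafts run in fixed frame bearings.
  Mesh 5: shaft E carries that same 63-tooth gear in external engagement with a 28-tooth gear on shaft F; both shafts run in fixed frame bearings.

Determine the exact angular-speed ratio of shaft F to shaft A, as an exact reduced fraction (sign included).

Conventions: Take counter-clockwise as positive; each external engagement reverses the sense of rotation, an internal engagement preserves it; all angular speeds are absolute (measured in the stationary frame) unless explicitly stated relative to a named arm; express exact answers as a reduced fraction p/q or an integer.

-3289/17759

class = fixed-axis compound train [5 meshes; 5 ratios multiply, 5 sense flips]
mesh 1 [13T→86T]: running ratio 13/86, sense −
mesh 2 [88T→88T]: running ratio 13/86, sense +
mesh 3 [88T→59T]: running ratio 572/2537, sense −
mesh 4 [23T→63T]: running ratio 13156/159831, sense +
mesh 5 [63T→28T]: running ratio 3289/17759, sense −
ω_out/ω_in = -3289/17759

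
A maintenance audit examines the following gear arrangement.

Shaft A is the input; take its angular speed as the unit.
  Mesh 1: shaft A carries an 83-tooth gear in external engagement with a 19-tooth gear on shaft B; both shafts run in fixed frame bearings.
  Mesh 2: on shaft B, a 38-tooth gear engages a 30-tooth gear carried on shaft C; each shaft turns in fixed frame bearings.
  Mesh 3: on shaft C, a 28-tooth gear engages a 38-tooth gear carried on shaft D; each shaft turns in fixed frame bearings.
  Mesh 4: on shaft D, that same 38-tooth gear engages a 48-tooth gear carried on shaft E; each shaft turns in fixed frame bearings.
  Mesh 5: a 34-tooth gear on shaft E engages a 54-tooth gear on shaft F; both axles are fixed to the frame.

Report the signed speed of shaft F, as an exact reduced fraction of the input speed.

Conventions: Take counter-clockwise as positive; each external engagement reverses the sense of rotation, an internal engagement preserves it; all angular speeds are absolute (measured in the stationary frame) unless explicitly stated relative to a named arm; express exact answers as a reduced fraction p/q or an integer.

5-mesh fixed-axis compound train (all bearings frame-fixed)
mesh 1 [83T→19T]: |ω|/ω_in = 1×83/19 = 83/19, sense flips to −
mesh 2 [38T→30T]: |ω|/ω_in = (83/19)×38/30 = 83/15, sense flips to +
mesh 3 [28T→38T]: |ω|/ω_in = (83/15)×28/38 = 1162/285, sense flips to −
mesh 4 [38T→48T]: |ω|/ω_in = (1162/285)×38/48 = 581/180, sense flips to +
mesh 5 [34T→54T]: |ω|/ω_in = (581/180)×34/54 = 9877/4860, sense flips to −
signed output speed (× input speed) = -9877/4860

-9877/4860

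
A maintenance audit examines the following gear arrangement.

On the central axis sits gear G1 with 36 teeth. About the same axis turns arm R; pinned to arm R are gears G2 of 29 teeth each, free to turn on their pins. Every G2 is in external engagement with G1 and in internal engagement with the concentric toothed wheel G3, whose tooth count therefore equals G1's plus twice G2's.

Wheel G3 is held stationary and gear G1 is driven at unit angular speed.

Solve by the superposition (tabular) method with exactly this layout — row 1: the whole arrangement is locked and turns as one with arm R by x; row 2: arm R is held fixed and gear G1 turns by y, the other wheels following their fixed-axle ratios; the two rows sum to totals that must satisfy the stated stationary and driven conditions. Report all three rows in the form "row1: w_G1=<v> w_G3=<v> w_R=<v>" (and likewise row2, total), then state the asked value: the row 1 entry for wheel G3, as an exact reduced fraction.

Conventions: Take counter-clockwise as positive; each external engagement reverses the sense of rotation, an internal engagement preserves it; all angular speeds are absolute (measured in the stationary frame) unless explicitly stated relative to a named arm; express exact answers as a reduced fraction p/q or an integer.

recognized (axles ride arm R): planetary set, 36/29/94 teeth
superposition row 1 [locked train]: every member turns x
superposition row 2 [arm held]: sun y, ring −(36/94)·y, arm 0
boundary: total ω_ring = x − (36/94)·y = 0 and total ω_sun = x + y = 1  ⇒  y = 47/65, x = 18/65
row 2 ring = −(36/94)·47/65 = -18/65
totals (row 1 + row 2): sun 18/65 + 47/65 = 1, ring 18/65 + (-18/65) = 0, arm 18/65 + 0 = 18/65
asked cell (row1, ring) = 18/65

row1: w_G1=18/65 w_G3=18/65 w_R=18/65
row2: w_G1=47/65 w_G3=-18/65 w_R=0
total: w_G1=1 w_G3=0 w_R=18/65
asked value: 18/65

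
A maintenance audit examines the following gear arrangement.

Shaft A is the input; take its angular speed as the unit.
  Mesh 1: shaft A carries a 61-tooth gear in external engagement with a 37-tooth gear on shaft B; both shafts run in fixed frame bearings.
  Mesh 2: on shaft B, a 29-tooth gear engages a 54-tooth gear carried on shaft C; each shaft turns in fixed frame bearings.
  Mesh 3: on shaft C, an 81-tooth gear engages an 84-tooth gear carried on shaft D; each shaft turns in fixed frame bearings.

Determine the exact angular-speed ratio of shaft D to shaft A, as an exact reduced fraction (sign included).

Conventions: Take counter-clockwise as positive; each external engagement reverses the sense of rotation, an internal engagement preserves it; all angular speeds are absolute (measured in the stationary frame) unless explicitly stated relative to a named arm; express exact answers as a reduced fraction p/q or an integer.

-1769/2072

class = fixed-axis compound train [3 meshes; 3 ratios multiply, 3 sense flips]
mesh 1 [61T→37T]: running ratio 61/37, sense −
mesh 2 [29T→54T]: running ratio 1769/1998, sense +
mesh 3 [81T→84T]: running ratio 1769/2072, sense −
ω_out/ω_in = -1769/2072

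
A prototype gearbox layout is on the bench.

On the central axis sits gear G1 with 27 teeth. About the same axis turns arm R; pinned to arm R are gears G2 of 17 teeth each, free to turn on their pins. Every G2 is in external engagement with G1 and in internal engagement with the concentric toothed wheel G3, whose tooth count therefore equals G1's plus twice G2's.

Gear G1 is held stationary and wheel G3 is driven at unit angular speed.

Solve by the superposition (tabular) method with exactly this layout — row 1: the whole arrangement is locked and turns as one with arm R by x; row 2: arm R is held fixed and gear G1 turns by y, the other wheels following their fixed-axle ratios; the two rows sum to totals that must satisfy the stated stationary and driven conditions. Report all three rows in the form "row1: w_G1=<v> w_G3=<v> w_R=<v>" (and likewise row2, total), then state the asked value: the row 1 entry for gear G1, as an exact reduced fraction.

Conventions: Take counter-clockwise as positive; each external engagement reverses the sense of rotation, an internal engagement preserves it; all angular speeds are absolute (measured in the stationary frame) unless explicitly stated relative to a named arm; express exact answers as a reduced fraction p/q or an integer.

row1: w_G1=61/88 w_G3=61/88 w_R=61/88
row2: w_G1=-61/88 w_G3=27/88 w_R=0
total: w_G1=0 w_G3=1 w_R=61/88
asked value: 61/88

topology: planetary set — G1 27T / G2 17T / G3 61T, arm = carrier (Willis)
superposition row 1 [locked train]: every member turns x
row 2: sun turns y, ring = −(27/61)·y, arm 0
boundary: total ω_sun = x + y = 0 and total ω_ring = x − (27/61)·y = 1  ⇒  y = -61/88, x = 61/88
row 2 ring = −(27/61)·(-61/88) = 27/88
totals (row 1 + row 2): sun 61/88 + (-61/88) = 0, ring 61/88 + 27/88 = 1, arm 61/88 + 0 = 61/88
asked cell (row1, sun) = 61/88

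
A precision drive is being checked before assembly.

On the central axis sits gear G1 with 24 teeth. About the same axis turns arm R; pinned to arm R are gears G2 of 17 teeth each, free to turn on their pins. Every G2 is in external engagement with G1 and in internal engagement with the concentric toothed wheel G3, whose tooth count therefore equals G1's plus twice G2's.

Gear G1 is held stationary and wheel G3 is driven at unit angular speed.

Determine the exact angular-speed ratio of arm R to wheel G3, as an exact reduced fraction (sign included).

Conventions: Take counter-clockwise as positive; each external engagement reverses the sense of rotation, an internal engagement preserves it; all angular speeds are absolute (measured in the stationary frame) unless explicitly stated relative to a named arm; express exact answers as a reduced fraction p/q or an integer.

29/41

class = planetary set [G3 = 24+2·17 = 58; Willis about the carrier]
ring teeth: 24 + 2·17 = 58
24(ω_sun−ω_arm) = −58(ω_ring−ω_arm),  ω_sun = 0, ω_ring = 1
24(0−ω_arm) = −58(1−ω_arm)  ⇒  82·ω_arm = 58  ⇒  ω_arm = 29/41
ω_out/ω_in = 29/41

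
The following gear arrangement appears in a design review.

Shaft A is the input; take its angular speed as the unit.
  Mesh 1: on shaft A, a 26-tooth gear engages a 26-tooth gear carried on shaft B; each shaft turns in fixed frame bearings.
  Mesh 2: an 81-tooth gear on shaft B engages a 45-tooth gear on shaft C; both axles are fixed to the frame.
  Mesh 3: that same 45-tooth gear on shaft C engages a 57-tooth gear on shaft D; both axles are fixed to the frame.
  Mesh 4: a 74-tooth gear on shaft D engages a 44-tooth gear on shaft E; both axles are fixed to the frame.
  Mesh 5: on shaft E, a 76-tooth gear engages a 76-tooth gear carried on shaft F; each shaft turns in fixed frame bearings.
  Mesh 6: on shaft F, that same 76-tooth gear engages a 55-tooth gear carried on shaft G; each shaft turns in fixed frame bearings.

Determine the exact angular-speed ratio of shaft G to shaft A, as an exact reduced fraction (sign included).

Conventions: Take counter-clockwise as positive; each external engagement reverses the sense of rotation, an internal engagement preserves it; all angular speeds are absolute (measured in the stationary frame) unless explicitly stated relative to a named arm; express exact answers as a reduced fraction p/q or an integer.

1998/605

class = fixed-axis compound train [6 meshes; 6 ratios multiply, 6 sense flips]
mesh 1 [26T→26T]: running ratio 1, sense −
mesh 2 [81T→45T]: running ratio 9/5, sense +
mesh 3 [45T→57T]: running ratio 27/19, sense −
mesh 4 [74T→44T]: running ratio 999/418, sense +
mesh 5 [76T→76T]: running ratio 999/418, sense −
mesh 6 [76T→55T]: running ratio 1998/605, sense +
ω_out/ω_in = 1998/605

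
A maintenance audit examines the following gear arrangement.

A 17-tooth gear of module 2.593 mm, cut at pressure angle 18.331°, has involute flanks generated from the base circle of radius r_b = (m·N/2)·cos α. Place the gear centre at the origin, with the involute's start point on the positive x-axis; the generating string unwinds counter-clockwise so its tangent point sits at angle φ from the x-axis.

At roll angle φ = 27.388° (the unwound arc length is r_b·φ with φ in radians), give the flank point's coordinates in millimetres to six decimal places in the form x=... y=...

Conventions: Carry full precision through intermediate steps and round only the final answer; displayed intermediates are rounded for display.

x=23.177533 y=0.744458

single-mesh involute tooth geometry (17T wheel at module 2.593)
pitch radius r_p = m·N/2 = 2.593·17/2 = 22.040500
base radius r_b = r_p·cos α = 22.040500·cos 18.331° = 20.922065
roll angle φ = 27.388° = 0.47801078 rad
x = r_b·(cos φ + φ·sin φ) = 23.177533
y = r_b·(sin φ − φ·cos φ) = 0.744458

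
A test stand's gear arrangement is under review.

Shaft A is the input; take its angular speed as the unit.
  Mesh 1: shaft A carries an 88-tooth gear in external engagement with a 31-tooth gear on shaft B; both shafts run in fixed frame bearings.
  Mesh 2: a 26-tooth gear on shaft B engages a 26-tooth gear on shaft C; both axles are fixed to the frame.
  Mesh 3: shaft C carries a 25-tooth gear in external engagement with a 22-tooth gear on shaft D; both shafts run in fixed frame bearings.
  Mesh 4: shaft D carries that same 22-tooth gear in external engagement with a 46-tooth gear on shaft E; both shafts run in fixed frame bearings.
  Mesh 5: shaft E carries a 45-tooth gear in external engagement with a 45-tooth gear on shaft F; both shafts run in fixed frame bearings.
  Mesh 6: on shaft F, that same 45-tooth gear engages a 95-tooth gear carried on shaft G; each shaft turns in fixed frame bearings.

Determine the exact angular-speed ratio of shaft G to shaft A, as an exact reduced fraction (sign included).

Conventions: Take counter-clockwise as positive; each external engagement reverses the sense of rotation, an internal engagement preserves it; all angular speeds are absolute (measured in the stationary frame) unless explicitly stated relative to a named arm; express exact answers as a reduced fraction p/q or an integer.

class = fixed-axis compound train [6 meshes; 6 ratios multiply, 6 sense flips]
mesh 1 [88T→31T]: running ratio 88/31, sense −
mesh 2 [26T→26T]: running ratio 88/31, sense +
mesh 3 [25T→22T]: running ratio 100/31, sense −
mesh 4 [22T→46T]: running ratio 1100/713, sense +
mesh 5 [45T→45T]: running ratio 1100/713, sense −
mesh 6 [45T→95T]: running ratio 9900/13547, sense +
ω_out/ω_in = 9900/13547

9900/13547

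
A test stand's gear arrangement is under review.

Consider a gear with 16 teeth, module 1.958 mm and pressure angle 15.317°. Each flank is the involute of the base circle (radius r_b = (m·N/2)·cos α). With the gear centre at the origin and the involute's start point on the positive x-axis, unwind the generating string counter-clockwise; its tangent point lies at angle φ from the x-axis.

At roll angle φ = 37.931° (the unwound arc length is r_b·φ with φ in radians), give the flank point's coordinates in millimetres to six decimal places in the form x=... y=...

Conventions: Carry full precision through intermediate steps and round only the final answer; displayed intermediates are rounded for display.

x=18.064215 y=1.398088

class = single-mesh tooth geometry [base-circle involute, m = 1.958, 16T]
pitch radius r_p = m·N/2 = 1.958·16/2 = 15.664000
base radius r_b = r_p·cos α = 15.664000·cos 15.317° = 15.107600
roll angle φ = 37.931° = 0.66202084 rad
x = r_b·(cos φ + φ·sin φ) = 18.064215
y = r_b·(sin φ − φ·cos φ) = 1.398088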